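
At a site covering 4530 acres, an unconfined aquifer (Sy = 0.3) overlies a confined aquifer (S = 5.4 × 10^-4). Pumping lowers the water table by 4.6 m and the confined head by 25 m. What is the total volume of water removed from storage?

A = 4530 acres = 1.833 × 10^7 m²
Unconfined: ΔV_u = Sy × A × Δh_u = 0.3 × 1.833 × 10^7 × 4.6 = 2.53 × 10^7 m³
Confined: ΔV_c = S × A × Δh_c = 5.4 × 10^-4 × 1.833 × 10^7 × 25 = 2.475 × 10^5 m³
Total ΔV = 2.53 × 10^7 + 2.475 × 10^5 = 2.555 × 10^7 m³

ΔV ≈ 2.55 × 10^7 m³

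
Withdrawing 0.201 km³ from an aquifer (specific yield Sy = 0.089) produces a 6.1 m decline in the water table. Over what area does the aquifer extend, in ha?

A ≈ 37000 ha

ΔV = 0.201 km³ = 2.01 × 10^8 m³
A = ΔV / (Sy × Δh) = 2.01 × 10^8 / (0.089 × 6.1) = 3.702 × 10^8 m²
A = 3.702 × 10^8 m² = 37020 ha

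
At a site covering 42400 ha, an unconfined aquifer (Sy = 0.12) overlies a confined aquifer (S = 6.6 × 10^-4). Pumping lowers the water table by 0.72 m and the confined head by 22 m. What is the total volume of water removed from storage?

ΔV ≈ 4.28 × 10^7 m³

A = 42400 ha = 4.24 × 10^8 m²
Unconfined: ΔV_u = Sy × A × Δh_u = 0.12 × 4.24 × 10^8 × 0.72 = 3.663 × 10^7 m³
Confined: ΔV_c = S × A × Δh_c = 6.6 × 10^-4 × 4.24 × 10^8 × 22 = 6.156 × 10^6 m³
Total ΔV = 3.663 × 10^7 + 6.156 × 10^6 = 4.279 × 10^7 m³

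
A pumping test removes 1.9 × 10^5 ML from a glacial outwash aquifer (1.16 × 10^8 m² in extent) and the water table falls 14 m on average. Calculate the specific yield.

ΔV = 1.9 × 10^5 ML = 1.9 × 10^8 m³
Sy = ΔV / (A × Δh) = 1.9 × 10^8 m³ / (1.16 × 10^8 m² × 14 m) = 0.117

Sy ≈ 0.12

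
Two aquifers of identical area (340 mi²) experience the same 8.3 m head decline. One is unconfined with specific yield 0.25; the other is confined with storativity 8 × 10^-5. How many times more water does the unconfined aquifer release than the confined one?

A = 340 mi² = 8.806 × 10^8 m²
Unconfined: ΔV_u = Sy × A × Δh = 0.25 × 8.806 × 10^8 × 8.3 = 1.827 × 10^9 m³
Confined: ΔV_c = S × A × Δh = 8 × 10^-5 × 8.806 × 10^8 × 8.3 = 5.847 × 10^5 m³
Ratio = ΔV_u / ΔV_c = Sy / S = 0.25 / 8 × 10^-5 = 3125

ΔV_u / ΔV_c ≈ 3120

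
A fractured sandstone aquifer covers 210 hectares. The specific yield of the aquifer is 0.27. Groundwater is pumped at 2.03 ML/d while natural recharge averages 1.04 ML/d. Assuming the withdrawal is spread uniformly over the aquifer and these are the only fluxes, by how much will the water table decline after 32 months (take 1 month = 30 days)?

Δh ≈ 1.68 m

A = 210 hectares = 2.1 × 10^6 m²
Net abstraction = 2.03 − 1.04 = 0.99 ML/d
Q_net = 0.99 ML/d = 990 m³/d
t = 32 months = 960 d
ΔV = Q × t = 990 m³/d × 960 d = 9.504 × 10^5 m³
Δh = ΔV / (Sy × A) = 9.504 × 10^5 / (0.27 × 2.1 × 10^6) = 1.676 m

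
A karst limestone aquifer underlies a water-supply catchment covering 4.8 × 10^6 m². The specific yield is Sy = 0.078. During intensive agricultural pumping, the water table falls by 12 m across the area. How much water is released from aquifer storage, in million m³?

ΔV ≈ 4.49 million m³

ΔV = Sy × A × Δh = 0.078 × 4.8 × 10^6 m² × 12 m = 4.493 × 10^6 m³
ΔV = 4.493 × 10^6 m³ = 4.493 million m³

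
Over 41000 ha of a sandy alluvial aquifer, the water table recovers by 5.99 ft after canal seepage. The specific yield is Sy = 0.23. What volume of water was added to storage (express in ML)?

ΔV ≈ 1.72 × 10^5 ML

A = 41000 ha = 4.1 × 10^8 m²
Δh = 5.99 ft = 1.826 m
ΔV = Sy × A × Δh = 0.23 × 4.1 × 10^8 m² × 1.826 m = 1.722 × 10^8 m³
ΔV = 1.722 × 10^8 m³ = 1.722 × 10^5 ML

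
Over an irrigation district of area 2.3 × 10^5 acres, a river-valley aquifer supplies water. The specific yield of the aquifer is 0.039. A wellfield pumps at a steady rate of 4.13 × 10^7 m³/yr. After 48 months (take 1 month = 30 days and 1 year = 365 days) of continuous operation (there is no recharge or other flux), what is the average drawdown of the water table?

A = 2.3 × 10^5 acres = 9.308 × 10^8 m²
Q = 4.13 × 10^7 m³/yr = 1.132 × 10^5 m³/d
t = 48 months = 1440 d
ΔV = Q × t = 1.132 × 10^5 m³/d × 1440 d = 1.629 × 10^8 m³
Δh = ΔV / (Sy × A) = 1.629 × 10^8 / (0.039 × 9.308 × 10^8) = 4.489 m

Δh ≈ 4.49 m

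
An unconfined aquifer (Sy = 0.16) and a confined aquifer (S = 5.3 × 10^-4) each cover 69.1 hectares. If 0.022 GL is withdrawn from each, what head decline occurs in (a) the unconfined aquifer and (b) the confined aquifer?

A = 69.1 hectares = 6.91 × 10^5 m²
ΔV = 0.022 GL = 22000 m³
Unconfined: Δh_u = ΔV/(Sy·A) = 22000/(0.16 × 6.91 × 10^5) = 0.199 m
Confined: Δh_c = ΔV/(S·A) = 22000/(5.3 × 10^-4 × 6.91 × 10^5) = 60.07 m

Δh_u ≈ 0.199 m; Δh_c ≈ 60.1 m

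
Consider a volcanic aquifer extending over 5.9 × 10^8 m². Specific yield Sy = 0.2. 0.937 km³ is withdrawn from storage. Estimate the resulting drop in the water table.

ΔV = 0.937 km³ = 9.37 × 10^8 m³
Δh = ΔV / (Sy × A) = 9.37 × 10^8 m³ / (0.2 × 5.9 × 10^8 m²) = 7.941 m

Δh ≈ 7.94 m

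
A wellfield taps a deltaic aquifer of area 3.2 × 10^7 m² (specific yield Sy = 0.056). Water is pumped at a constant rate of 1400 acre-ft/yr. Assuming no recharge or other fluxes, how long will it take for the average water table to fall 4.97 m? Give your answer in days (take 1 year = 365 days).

t ≈ 1880 days

ΔV = Sy × A × Δh = 0.056 × 3.2 × 10^7 × 4.97 = 8.906 × 10^6 m³
Q = 1400 acre-ft/yr = 4731 m³/d
t = ΔV / Q = 8.906 × 10^6 m³ / 4731 m³/d = 1882 d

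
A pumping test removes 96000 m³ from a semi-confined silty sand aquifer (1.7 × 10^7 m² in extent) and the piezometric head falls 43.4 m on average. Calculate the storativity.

S = ΔV / (A × Δh) = 96000 m³ / (1.7 × 10^7 m² × 43.4 m) = 1.301 × 10^-4

S ≈ 1.3 × 10^-4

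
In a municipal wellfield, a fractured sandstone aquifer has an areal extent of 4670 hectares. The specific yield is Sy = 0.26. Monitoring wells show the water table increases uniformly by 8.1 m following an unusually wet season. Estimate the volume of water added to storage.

ΔV ≈ 9.84 × 10^7 m³

A = 4670 hectares = 4.67 × 10^7 m²
ΔV = Sy × A × Δh = 0.26 × 4.67 × 10^7 m² × 8.1 m = 9.835 × 10^7 m³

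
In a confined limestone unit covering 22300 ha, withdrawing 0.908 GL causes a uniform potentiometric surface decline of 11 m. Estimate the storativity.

S ≈ 3.7 × 10^-4

A = 22300 ha = 2.23 × 10^8 m²
ΔV = 0.908 GL = 9.08 × 10^5 m³
S = ΔV / (A × Δh) = 9.08 × 10^5 m³ / (2.23 × 10^8 m² × 11 m) = 3.702 × 10^-4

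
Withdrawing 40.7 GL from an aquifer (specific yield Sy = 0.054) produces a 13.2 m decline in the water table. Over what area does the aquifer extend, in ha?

A ≈ 5710 ha

ΔV = 40.7 GL = 4.07 × 10^7 m³
A = ΔV / (Sy × Δh) = 4.07 × 10^7 / (0.054 × 13.2) = 5.71 × 10^7 m²
A = 5.71 × 10^7 m² = 5710 ha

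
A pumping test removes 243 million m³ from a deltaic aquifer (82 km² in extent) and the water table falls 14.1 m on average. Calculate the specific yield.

A = 82 km² = 8.2 × 10^7 m²
ΔV = 243 million m³ = 2.43 × 10^8 m³
Sy = ΔV / (A × Δh) = 2.43 × 10^8 m³ / (8.2 × 10^7 m² × 14.1 m) = 0.2102

Sy ≈ 0.21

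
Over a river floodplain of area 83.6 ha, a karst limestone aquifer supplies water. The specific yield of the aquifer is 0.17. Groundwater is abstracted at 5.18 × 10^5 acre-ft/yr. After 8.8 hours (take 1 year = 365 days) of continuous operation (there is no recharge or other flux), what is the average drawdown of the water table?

Δh ≈ 4.52 m

A = 83.6 ha = 8.36 × 10^5 m²
Q = 5.18 × 10^5 acre-ft/yr = 1.751 × 10^6 m³/d
t = 8.8 hours = 0.3667 d
ΔV = Q × t = 1.751 × 10^6 m³/d × 0.3667 d = 6.419 × 10^5 m³
Δh = ΔV / (Sy × A) = 6.419 × 10^5 / (0.17 × 8.36 × 10^5) = 4.516 m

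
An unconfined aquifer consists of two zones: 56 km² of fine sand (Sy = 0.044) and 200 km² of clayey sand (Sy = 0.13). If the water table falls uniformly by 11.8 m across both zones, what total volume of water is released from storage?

ΔV ≈ 3.36 × 10^8 m³

A₁ = 56 km² = 5.6 × 10^7 m²; A₂ = 200 km² = 2 × 10^8 m²
ΔV₁ = 0.044 × 5.6 × 10^7 × 11.8 = 2.908 × 10^7 m³
ΔV₂ = 0.13 × 2 × 10^8 × 11.8 = 3.068 × 10^8 m³
ΔV = ΔV₁ + ΔV₂ = 3.359 × 10^8 m³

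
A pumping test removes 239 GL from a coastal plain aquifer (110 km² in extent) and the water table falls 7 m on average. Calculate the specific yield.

A = 110 km² = 1.1 × 10^8 m²
ΔV = 239 GL = 2.39 × 10^8 m³
Sy = ΔV / (A × Δh) = 2.39 × 10^8 m³ / (1.1 × 10^8 m² × 7 m) = 0.3104

Sy ≈ 0.31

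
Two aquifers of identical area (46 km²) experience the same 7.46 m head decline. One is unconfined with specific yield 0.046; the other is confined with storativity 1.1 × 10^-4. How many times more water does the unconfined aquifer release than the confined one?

ΔV_u / ΔV_c ≈ 418

A = 46 km² = 4.6 × 10^7 m²
Unconfined: ΔV_u = Sy × A × Δh = 0.046 × 4.6 × 10^7 × 7.46 = 1.579 × 10^7 m³
Confined: ΔV_c = S × A × Δh = 1.1 × 10^-4 × 4.6 × 10^7 × 7.46 = 37750 m³
Ratio = ΔV_u / ΔV_c = Sy / S = 0.046 / 1.1 × 10^-4 = 418.2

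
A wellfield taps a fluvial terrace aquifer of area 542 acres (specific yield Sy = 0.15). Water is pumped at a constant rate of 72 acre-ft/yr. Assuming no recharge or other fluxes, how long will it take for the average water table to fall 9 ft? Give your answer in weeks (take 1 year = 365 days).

t ≈ 530 weeks

A = 542 acres = 2.193 × 10^6 m²
Δh = 9 ft = 2.743 m
ΔV = Sy × A × Δh = 0.15 × 2.193 × 10^6 × 2.743 = 9.025 × 10^5 m³
Q = 72 acre-ft/yr = 243.3 m³/d
t = ΔV / Q = 9.025 × 10^5 m³ / 243.3 m³/d = 3709 d
t = 3709 d ≈ 529.9 weeks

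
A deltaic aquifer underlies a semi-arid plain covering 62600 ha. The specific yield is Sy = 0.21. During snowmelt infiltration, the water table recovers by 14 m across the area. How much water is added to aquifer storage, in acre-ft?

A = 62600 ha = 6.26 × 10^8 m²
ΔV = Sy × A × Δh = 0.21 × 6.26 × 10^8 m² × 14 m = 1.84 × 10^9 m³
ΔV = 1.84 × 10^9 m³ = 1.492 × 10^6 acre-ft

ΔV ≈ 1.49 × 10^6 acre-ft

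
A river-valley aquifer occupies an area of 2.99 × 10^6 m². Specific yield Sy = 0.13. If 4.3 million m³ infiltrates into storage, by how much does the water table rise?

ΔV = 4.3 million m³ = 4.3 × 10^6 m³
Δh = ΔV / (Sy × A) = 4.3 × 10^6 m³ / (0.13 × 2.99 × 10^6 m²) = 11.06 m

Δh ≈ 11.1 m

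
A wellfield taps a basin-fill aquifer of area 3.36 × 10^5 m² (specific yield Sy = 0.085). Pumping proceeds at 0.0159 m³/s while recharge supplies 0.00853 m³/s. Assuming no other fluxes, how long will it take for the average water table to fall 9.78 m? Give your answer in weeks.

ΔV = Sy × A × Δh = 0.085 × 3.36 × 10^5 × 9.78 = 2.793 × 10^5 m³
Net withdrawal = 0.0159 − 0.00853 = 0.00737 m³/s = 636.8 m³/d
t = ΔV / Q = 2.793 × 10^5 m³ / 636.8 m³/d = 438.6 d
t = 438.6 d ≈ 62.66 weeks

t ≈ 62.7 weeks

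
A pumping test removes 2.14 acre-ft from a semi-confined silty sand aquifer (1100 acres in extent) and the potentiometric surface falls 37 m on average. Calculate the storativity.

A = 1100 acres = 4.452 × 10^6 m²
ΔV = 2.14 acre-ft = 2640 m³
S = ΔV / (A × Δh) = 2640 m³ / (4.452 × 10^6 m² × 37 m) = 1.603 × 10^-5

S ≈ 1.6 × 10^-5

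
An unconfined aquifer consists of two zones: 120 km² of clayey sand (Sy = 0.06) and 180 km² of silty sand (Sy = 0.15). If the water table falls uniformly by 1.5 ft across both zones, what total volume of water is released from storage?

A₁ = 120 km² = 1.2 × 10^8 m²; A₂ = 180 km² = 1.8 × 10^8 m²
Δh = 1.5 ft = 0.4572 m
ΔV₁ = 0.06 × 1.2 × 10^8 × 0.4572 = 3.292 × 10^6 m³
ΔV₂ = 0.15 × 1.8 × 10^8 × 0.4572 = 1.234 × 10^7 m³
ΔV = ΔV₁ + ΔV₂ = 1.564 × 10^7 m³

ΔV ≈ 1.56 × 10^7 m³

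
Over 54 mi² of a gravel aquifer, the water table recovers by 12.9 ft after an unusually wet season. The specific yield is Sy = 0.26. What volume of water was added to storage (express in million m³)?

A = 54 mi² = 1.399 × 10^8 m²
Δh = 12.9 ft = 3.932 m
ΔV = Sy × A × Δh = 0.26 × 1.399 × 10^8 m² × 3.932 m = 1.43 × 10^8 m³
ΔV = 1.43 × 10^8 m³ = 143 million m³

ΔV ≈ 143 million m³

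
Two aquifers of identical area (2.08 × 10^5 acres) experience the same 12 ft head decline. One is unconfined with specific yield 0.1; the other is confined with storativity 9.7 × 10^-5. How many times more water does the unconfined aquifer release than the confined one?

ΔV_u / ΔV_c ≈ 1030

A = 2.08 × 10^5 acres = 8.417 × 10^8 m²
Δh = 12 ft = 3.658 m
Unconfined: ΔV_u = Sy × A × Δh = 0.1 × 8.417 × 10^8 × 3.658 = 3.079 × 10^8 m³
Confined: ΔV_c = S × A × Δh = 9.7 × 10^-5 × 8.417 × 10^8 × 3.658 = 2.986 × 10^5 m³
Ratio = ΔV_u / ΔV_c = Sy / S = 0.1 / 9.7 × 10^-5 = 1031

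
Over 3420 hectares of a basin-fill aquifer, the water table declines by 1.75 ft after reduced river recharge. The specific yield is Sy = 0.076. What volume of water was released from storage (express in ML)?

A = 3420 hectares = 3.42 × 10^7 m²
Δh = 1.75 ft = 0.5334 m
ΔV = Sy × A × Δh = 0.076 × 3.42 × 10^7 m² × 0.5334 m = 1.386 × 10^6 m³
ΔV = 1.386 × 10^6 m³ = 1386 ML

ΔV ≈ 1390 ML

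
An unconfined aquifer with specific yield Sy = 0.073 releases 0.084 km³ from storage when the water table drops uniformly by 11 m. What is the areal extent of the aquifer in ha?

ΔV = 0.084 km³ = 8.4 × 10^7 m³
A = ΔV / (Sy × Δh) = 8.4 × 10^7 / (0.073 × 11) = 1.046 × 10^8 m²
A = 1.046 × 10^8 m² = 10460 ha

A ≈ 10500 ha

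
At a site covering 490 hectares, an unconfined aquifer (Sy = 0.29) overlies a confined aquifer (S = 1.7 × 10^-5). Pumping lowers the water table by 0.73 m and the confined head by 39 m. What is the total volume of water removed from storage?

ΔV ≈ 1.04 × 10^6 m³

A = 490 hectares = 4.9 × 10^6 m²
Unconfined: ΔV_u = Sy × A × Δh_u = 0.29 × 4.9 × 10^6 × 0.73 = 1.037 × 10^6 m³
Confined: ΔV_c = S × A × Δh_c = 1.7 × 10^-5 × 4.9 × 10^6 × 39 = 3249 m³
Total ΔV = 1.037 × 10^6 + 3249 = 1.041 × 10^6 m³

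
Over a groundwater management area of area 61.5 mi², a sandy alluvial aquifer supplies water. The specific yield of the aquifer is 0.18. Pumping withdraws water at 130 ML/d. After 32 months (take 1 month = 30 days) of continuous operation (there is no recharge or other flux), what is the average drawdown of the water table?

A = 61.5 mi² = 1.593 × 10^8 m²
Q = 130 ML/d = 1.3 × 10^5 m³/d
t = 32 months = 960 d
ΔV = Q × t = 1.3 × 10^5 m³/d × 960 d = 1.248 × 10^8 m³
Δh = ΔV / (Sy × A) = 1.248 × 10^8 / (0.18 × 1.593 × 10^8) = 4.353 m

Δh ≈ 4.35 m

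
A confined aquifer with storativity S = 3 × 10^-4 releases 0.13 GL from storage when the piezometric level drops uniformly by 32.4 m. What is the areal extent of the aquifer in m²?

ΔV = 0.13 GL = 1.3 × 10^5 m³
A = ΔV / (S × Δh) = 1.3 × 10^5 / (3 × 10^-4 × 32.4) = 1.337 × 10^7 m²

A ≈ 1.34 × 10^7 m²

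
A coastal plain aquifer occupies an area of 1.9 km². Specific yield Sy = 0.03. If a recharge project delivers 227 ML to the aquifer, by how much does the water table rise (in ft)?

A = 1.9 km² = 1.9 × 10^6 m²
ΔV = 227 ML = 2.27 × 10^5 m³
Δh = ΔV / (Sy × A) = 2.27 × 10^5 m³ / (0.03 × 1.9 × 10^6 m²) = 3.982 m
Δh = 3.982 m = 13.07 ft

Δh ≈ 13.1 ft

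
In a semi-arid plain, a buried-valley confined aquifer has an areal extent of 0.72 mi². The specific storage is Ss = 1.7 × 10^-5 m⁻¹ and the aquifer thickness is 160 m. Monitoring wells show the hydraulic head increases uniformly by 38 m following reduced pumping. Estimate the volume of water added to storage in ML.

ΔV ≈ 193 ML

S = Ss × b = 1.7 × 10^-5 m⁻¹ × 160 m = 2.72 × 10^-3
A = 0.72 mi² = 1.865 × 10^6 m²
ΔV = S × A × Δh = 0.00272 × 1.865 × 10^6 m² × 38 m = 1.927 × 10^5 m³
ΔV = 1.927 × 10^5 m³ = 192.7 ML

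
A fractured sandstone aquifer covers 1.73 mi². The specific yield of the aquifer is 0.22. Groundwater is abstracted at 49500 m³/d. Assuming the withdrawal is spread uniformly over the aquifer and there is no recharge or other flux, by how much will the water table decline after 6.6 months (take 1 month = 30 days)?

Δh ≈ 9.94 m

A = 1.73 mi² = 4.481 × 10^6 m²
t = 6.6 months = 198 d
ΔV = Q × t = 49500 m³/d × 198 d = 9.801 × 10^6 m³
Δh = ΔV / (Sy × A) = 9.801 × 10^6 / (0.22 × 4.481 × 10^6) = 9.943 m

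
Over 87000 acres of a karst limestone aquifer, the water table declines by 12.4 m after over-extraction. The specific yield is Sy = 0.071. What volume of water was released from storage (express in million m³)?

A = 87000 acres = 3.521 × 10^8 m²
ΔV = Sy × A × Δh = 0.071 × 3.521 × 10^8 m² × 12.4 m = 3.1 × 10^8 m³
ΔV = 3.1 × 10^8 m³ = 310 million m³

ΔV ≈ 310 million m³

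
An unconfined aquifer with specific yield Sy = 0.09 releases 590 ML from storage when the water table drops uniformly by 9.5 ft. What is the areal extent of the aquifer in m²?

A ≈ 2.26 × 10^6 m²

Δh = 9.5 ft = 2.896 m
ΔV = 590 ML = 5.9 × 10^5 m³
A = ΔV / (Sy × Δh) = 5.9 × 10^5 / (0.09 × 2.896) = 2.264 × 10^6 m²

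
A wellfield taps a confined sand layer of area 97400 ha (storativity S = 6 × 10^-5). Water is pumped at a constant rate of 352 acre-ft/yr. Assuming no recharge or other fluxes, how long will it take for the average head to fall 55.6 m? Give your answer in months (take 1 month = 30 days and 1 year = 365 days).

A = 97400 ha = 9.74 × 10^8 m²
ΔV = S × A × Δh = 6 × 10^-5 × 9.74 × 10^8 × 55.6 = 3.249 × 10^6 m³
Q = 352 acre-ft/yr = 1190 m³/d
t = ΔV / Q = 3.249 × 10^6 m³ / 1190 m³/d = 2732 d
t = 2732 d ≈ 91.05 months

t ≈ 91.1 months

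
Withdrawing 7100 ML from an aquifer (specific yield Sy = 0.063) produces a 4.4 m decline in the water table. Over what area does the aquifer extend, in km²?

ΔV = 7100 ML = 7.1 × 10^6 m³
A = ΔV / (Sy × Δh) = 7.1 × 10^6 / (0.063 × 4.4) = 2.561 × 10^7 m²
A = 2.561 × 10^7 m² = 25.61 km²

A ≈ 25.6 km²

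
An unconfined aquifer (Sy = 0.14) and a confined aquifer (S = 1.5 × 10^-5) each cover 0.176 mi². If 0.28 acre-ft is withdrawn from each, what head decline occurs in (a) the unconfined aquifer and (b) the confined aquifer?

A = 0.176 mi² = 4.558 × 10^5 m²
ΔV = 0.28 acre-ft = 345.4 m³
Unconfined: Δh_u = ΔV/(Sy·A) = 345.4/(0.14 × 4.558 × 10^5) = 0.005412 m
Confined: Δh_c = ΔV/(S·A) = 345.4/(1.5 × 10^-5 × 4.558 × 10^5) = 50.51 m

Δh_u ≈ 0.00541 m; Δh_c ≈ 50.5 m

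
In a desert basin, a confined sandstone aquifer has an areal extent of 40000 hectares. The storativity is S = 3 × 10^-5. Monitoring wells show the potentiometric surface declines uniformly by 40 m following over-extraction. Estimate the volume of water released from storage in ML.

ΔV ≈ 480 ML

A = 40000 hectares = 4 × 10^8 m²
ΔV = S × A × Δh = 3 × 10^-5 × 4 × 10^8 m² × 40 m = 4.8 × 10^5 m³
ΔV = 4.8 × 10^5 m³ = 480 ML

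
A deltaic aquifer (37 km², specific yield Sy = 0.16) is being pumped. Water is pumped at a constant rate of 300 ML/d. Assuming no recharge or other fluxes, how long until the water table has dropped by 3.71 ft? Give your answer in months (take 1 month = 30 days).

t ≈ 0.744 months

A = 37 km² = 3.7 × 10^7 m²
Δh = 3.71 ft = 1.131 m
ΔV = Sy × A × Δh = 0.16 × 3.7 × 10^7 × 1.131 = 6.694 × 10^6 m³
Q = 300 ML/d = 3 × 10^5 m³/d
t = ΔV / Q = 6.694 × 10^6 m³ / 3 × 10^5 m³/d = 22.31 d
t = 22.31 d ≈ 0.7438 months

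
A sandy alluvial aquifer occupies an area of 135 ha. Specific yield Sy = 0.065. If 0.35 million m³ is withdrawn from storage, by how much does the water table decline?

A = 135 ha = 1.35 × 10^6 m²
ΔV = 0.35 million m³ = 3.5 × 10^5 m³
Δh = ΔV / (Sy × A) = 3.5 × 10^5 m³ / (0.065 × 1.35 × 10^6 m²) = 3.989 m

Δh ≈ 3.99 m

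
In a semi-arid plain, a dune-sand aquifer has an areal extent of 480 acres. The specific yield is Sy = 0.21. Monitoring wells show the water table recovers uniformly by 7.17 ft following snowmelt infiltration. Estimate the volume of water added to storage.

ΔV ≈ 8.91 × 10^5 m³

A = 480 acres = 1.942 × 10^6 m²
Δh = 7.17 ft = 2.185 m
ΔV = Sy × A × Δh = 0.21 × 1.942 × 10^6 m² × 2.185 m = 8.915 × 10^5 m³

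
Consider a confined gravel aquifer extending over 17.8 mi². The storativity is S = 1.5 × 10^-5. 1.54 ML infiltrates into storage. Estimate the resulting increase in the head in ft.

A = 17.8 mi² = 4.61 × 10^7 m²
ΔV = 1.54 ML = 1540 m³
Δh = ΔV / (S × A) = 1540 m³ / (1.5 × 10^-5 × 4.61 × 10^7 m²) = 2.227 m
Δh = 2.227 m = 7.306 ft

Δh ≈ 7.31 ft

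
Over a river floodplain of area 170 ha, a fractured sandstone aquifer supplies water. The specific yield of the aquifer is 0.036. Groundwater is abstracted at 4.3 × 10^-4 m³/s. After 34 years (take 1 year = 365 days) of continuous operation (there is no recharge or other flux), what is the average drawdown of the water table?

Δh ≈ 7.53 m

A = 170 ha = 1.7 × 10^6 m²
Q = 4.3 × 10^-4 m³/s = 37.15 m³/d
t = 34 years = 12410 d
ΔV = Q × t = 37.15 m³/d × 12410 d = 4.611 × 10^5 m³
Δh = ΔV / (Sy × A) = 4.611 × 10^5 / (0.036 × 1.7 × 10^6) = 7.534 m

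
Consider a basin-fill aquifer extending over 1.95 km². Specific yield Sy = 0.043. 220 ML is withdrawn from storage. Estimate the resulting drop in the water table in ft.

Δh ≈ 8.61 ft

A = 1.95 km² = 1.95 × 10^6 m²
ΔV = 220 ML = 2.2 × 10^5 m³
Δh = ΔV / (Sy × A) = 2.2 × 10^5 m³ / (0.043 × 1.95 × 10^6 m²) = 2.624 m
Δh = 2.624 m = 8.608 ft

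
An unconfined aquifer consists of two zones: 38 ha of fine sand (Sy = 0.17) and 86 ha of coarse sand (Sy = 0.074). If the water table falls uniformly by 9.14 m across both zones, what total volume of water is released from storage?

A₁ = 38 ha = 3.8 × 10^5 m²; A₂ = 86 ha = 8.6 × 10^5 m²
ΔV₁ = 0.17 × 3.8 × 10^5 × 9.14 = 5.904 × 10^5 m³
ΔV₂ = 0.074 × 8.6 × 10^5 × 9.14 = 5.817 × 10^5 m³
ΔV = ΔV₁ + ΔV₂ = 1.172 × 10^6 m³

ΔV ≈ 1.17 × 10^6 m³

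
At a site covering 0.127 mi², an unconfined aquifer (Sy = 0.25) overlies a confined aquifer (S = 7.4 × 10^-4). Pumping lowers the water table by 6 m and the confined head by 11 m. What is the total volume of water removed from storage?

A = 0.127 mi² = 3.289 × 10^5 m²
Unconfined: ΔV_u = Sy × A × Δh_u = 0.25 × 3.289 × 10^5 × 6 = 4.934 × 10^5 m³
Confined: ΔV_c = S × A × Δh_c = 7.4 × 10^-4 × 3.289 × 10^5 × 11 = 2677 m³
Total ΔV = 4.934 × 10^5 + 2677 = 4.961 × 10^5 m³

ΔV ≈ 4.96 × 10^5 m³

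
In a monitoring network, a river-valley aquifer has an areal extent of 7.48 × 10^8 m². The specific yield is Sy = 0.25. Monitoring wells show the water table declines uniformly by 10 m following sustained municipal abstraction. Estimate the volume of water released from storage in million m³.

ΔV = Sy × A × Δh = 0.25 × 7.48 × 10^8 m² × 10 m = 1.87 × 10^9 m³
ΔV = 1.87 × 10^9 m³ = 1870 million m³

ΔV ≈ 1870 million m³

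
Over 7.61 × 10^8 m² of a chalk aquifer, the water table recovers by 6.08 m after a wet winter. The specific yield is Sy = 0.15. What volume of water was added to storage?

ΔV = Sy × A × Δh = 0.15 × 7.61 × 10^8 m² × 6.08 m = 6.94 × 10^8 m³

ΔV ≈ 6.94 × 10^8 m³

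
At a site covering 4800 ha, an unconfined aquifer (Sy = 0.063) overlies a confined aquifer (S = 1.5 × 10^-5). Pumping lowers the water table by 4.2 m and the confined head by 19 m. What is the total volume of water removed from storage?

ΔV ≈ 1.27 × 10^7 m³

A = 4800 ha = 4.8 × 10^7 m²
Unconfined: ΔV_u = Sy × A × Δh_u = 0.063 × 4.8 × 10^7 × 4.2 = 1.27 × 10^7 m³
Confined: ΔV_c = S × A × Δh_c = 1.5 × 10^-5 × 4.8 × 10^7 × 19 = 13680 m³
Total ΔV = 1.27 × 10^7 + 13680 = 1.271 × 10^7 m³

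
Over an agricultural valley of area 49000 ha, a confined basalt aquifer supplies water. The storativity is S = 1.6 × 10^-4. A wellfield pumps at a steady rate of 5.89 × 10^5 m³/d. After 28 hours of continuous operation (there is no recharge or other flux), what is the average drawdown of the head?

Δh ≈ 8.76 m

A = 49000 ha = 4.9 × 10^8 m²
t = 28 hours = 1.167 d
ΔV = Q × t = 5.89 × 10^5 m³/d × 1.167 d = 6.872 × 10^5 m³
Δh = ΔV / (S × A) = 6.872 × 10^5 / (1.6 × 10^-4 × 4.9 × 10^8) = 8.765 m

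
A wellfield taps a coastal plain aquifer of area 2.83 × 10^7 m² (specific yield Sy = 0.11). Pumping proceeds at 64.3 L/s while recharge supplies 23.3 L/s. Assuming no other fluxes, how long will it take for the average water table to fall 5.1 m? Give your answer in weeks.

ΔV = Sy × A × Δh = 0.11 × 2.83 × 10^7 × 5.1 = 1.588 × 10^7 m³
Net withdrawal = 64.3 − 23.3 = 41 L/s = 3542 m³/d
t = ΔV / Q = 1.588 × 10^7 m³ / 3542 m³/d = 4482 d
t = 4482 d ≈ 640.3 weeks

t ≈ 640 weeks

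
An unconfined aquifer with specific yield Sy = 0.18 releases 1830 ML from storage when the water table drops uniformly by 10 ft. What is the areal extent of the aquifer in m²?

A ≈ 3.34 × 10^6 m²

Δh = 10 ft = 3.048 m
ΔV = 1830 ML = 1.83 × 10^6 m³
A = ΔV / (Sy × Δh) = 1.83 × 10^6 / (0.18 × 3.048) = 3.336 × 10^6 m²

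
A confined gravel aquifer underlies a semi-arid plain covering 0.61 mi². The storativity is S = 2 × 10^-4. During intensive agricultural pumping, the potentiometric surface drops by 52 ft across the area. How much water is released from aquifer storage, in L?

ΔV ≈ 5.01 × 10^6 L

A = 0.61 mi² = 1.58 × 10^6 m²
Δh = 52 ft = 15.85 m
ΔV = S × A × Δh = 2 × 10^-4 × 1.58 × 10^6 m² × 15.85 m = 5008 m³
ΔV = 5008 m³ = 5.008 × 10^6 L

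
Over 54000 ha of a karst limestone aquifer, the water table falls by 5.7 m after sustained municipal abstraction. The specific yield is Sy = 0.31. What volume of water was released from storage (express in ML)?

ΔV ≈ 9.54 × 10^5 ML

A = 54000 ha = 5.4 × 10^8 m²
ΔV = Sy × A × Δh = 0.31 × 5.4 × 10^8 m² × 5.7 m = 9.542 × 10^8 m³
ΔV = 9.542 × 10^8 m³ = 9.542 × 10^5 ML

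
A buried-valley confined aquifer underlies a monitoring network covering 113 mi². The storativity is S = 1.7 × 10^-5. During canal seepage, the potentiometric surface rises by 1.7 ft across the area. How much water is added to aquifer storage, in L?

ΔV ≈ 2.58 × 10^6 L

A = 113 mi² = 2.927 × 10^8 m²
Δh = 1.7 ft = 0.5182 m
ΔV = S × A × Δh = 1.7 × 10^-5 × 2.927 × 10^8 m² × 0.5182 m = 2578 m³
ΔV = 2578 m³ = 2.578 × 10^6 L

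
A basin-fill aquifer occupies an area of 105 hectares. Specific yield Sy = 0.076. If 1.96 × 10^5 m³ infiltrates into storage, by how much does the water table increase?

A = 105 hectares = 1.05 × 10^6 m²
Δh = ΔV / (Sy × A) = 1.96 × 10^5 m³ / (0.076 × 1.05 × 10^6 m²) = 2.456 m

Δh ≈ 2.46 m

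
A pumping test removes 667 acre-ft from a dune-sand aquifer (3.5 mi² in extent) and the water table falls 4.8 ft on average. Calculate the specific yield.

Sy ≈ 0.062

A = 3.5 mi² = 9.065 × 10^6 m²
Δh = 4.8 ft = 1.463 m
ΔV = 667 acre-ft = 8.227 × 10^5 m³
Sy = ΔV / (A × Δh) = 8.227 × 10^5 m³ / (9.065 × 10^6 m² × 1.463 m) = 0.06203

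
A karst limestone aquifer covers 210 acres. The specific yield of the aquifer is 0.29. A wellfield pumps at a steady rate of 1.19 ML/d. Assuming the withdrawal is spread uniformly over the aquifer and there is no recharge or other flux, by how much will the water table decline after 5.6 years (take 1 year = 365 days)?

A = 210 acres = 8.498 × 10^5 m²
Q = 1.19 ML/d = 1190 m³/d
t = 5.6 years = 2044 d
ΔV = Q × t = 1190 m³/d × 2044 d = 2.432 × 10^6 m³
Δh = ΔV / (Sy × A) = 2.432 × 10^6 / (0.29 × 8.498 × 10^5) = 9.869 m

Δh ≈ 9.87 m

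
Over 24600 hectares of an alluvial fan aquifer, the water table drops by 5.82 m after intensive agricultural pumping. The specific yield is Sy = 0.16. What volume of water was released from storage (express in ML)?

A = 24600 hectares = 2.46 × 10^8 m²
ΔV = Sy × A × Δh = 0.16 × 2.46 × 10^8 m² × 5.82 m = 2.291 × 10^8 m³
ΔV = 2.291 × 10^8 m³ = 2.291 × 10^5 ML

ΔV ≈ 2.29 × 10^5 ML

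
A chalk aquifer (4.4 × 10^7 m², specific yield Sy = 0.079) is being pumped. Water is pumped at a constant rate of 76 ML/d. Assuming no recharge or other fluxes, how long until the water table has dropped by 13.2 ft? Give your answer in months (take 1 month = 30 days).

t ≈ 6.13 months

Δh = 13.2 ft = 4.023 m
ΔV = Sy × A × Δh = 0.079 × 4.4 × 10^7 × 4.023 = 1.399 × 10^7 m³
Q = 76 ML/d = 76000 m³/d
t = ΔV / Q = 1.399 × 10^7 m³ / 76000 m³/d = 184 d
t = 184 d ≈ 6.134 months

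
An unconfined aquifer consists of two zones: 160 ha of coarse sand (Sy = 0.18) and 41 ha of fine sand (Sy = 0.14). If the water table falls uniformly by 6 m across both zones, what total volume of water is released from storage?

ΔV ≈ 2.07 × 10^6 m³

A₁ = 160 ha = 1.6 × 10^6 m²; A₂ = 41 ha = 4.1 × 10^5 m²
ΔV₁ = 0.18 × 1.6 × 10^6 × 6 = 1.728 × 10^6 m³
ΔV₂ = 0.14 × 4.1 × 10^5 × 6 = 3.444 × 10^5 m³
ΔV = ΔV₁ + ΔV₂ = 2.072 × 10^6 m³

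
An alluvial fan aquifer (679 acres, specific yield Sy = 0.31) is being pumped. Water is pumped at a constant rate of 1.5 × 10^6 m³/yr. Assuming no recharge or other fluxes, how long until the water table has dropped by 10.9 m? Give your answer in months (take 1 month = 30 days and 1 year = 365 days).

t ≈ 75.3 months

A = 679 acres = 2.748 × 10^6 m²
ΔV = Sy × A × Δh = 0.31 × 2.748 × 10^6 × 10.9 = 9.285 × 10^6 m³
Q = 1.5 × 10^6 m³/yr = 4110 m³/d
t = ΔV / Q = 9.285 × 10^6 m³ / 4110 m³/d = 2259 d
t = 2259 d ≈ 75.31 months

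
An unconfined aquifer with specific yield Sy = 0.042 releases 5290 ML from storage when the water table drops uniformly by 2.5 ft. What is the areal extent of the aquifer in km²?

A ≈ 165 km²

Δh = 2.5 ft = 0.762 m
ΔV = 5290 ML = 5.29 × 10^6 m³
A = ΔV / (Sy × Δh) = 5.29 × 10^6 / (0.042 × 0.762) = 1.653 × 10^8 m²
A = 1.653 × 10^8 m² = 165.3 km²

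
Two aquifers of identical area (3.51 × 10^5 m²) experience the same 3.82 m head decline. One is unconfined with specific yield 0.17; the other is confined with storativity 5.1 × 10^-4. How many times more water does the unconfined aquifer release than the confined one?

ΔV_u / ΔV_c ≈ 333

Unconfined: ΔV_u = Sy × A × Δh = 0.17 × 3.51 × 10^5 × 3.82 = 2.279 × 10^5 m³
Confined: ΔV_c = S × A × Δh = 5.1 × 10^-4 × 3.51 × 10^5 × 3.82 = 683.8 m³
Ratio = ΔV_u / ΔV_c = Sy / S = 0.17 / 5.1 × 10^-4 = 333.3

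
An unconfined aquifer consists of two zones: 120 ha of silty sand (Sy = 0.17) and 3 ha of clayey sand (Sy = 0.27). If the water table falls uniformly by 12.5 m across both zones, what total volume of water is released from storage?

ΔV ≈ 2.65 × 10^6 m³

A₁ = 120 ha = 1.2 × 10^6 m²; A₂ = 3 ha = 30000 m²
ΔV₁ = 0.17 × 1.2 × 10^6 × 12.5 = 2.55 × 10^6 m³
ΔV₂ = 0.27 × 30000 × 12.5 = 1.013 × 10^5 m³
ΔV = ΔV₁ + ΔV₂ = 2.651 × 10^6 m³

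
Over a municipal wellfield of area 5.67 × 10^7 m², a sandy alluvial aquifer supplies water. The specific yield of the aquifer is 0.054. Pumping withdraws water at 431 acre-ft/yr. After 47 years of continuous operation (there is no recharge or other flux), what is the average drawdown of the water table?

Q = 431 acre-ft/yr = 1457 m³/d
t = 47 years = 17160 d
ΔV = Q × t = 1457 m³/d × 17160 d = 2.499 × 10^7 m³
Δh = ΔV / (Sy × A) = 2.499 × 10^7 / (0.054 × 5.67 × 10^7) = 8.161 m

Δh ≈ 8.16 m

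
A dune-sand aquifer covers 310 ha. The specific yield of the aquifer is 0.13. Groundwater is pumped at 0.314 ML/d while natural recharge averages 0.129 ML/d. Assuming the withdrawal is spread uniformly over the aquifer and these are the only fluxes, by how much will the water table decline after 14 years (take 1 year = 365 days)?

A = 310 ha = 3.1 × 10^6 m²
Net abstraction = 0.314 − 0.129 = 0.185 ML/d
Q_net = 0.185 ML/d = 185 m³/d
t = 14 years = 5110 d
ΔV = Q × t = 185 m³/d × 5110 d = 9.454 × 10^5 m³
Δh = ΔV / (Sy × A) = 9.454 × 10^5 / (0.13 × 3.1 × 10^6) = 2.346 m

Δh ≈ 2.35 m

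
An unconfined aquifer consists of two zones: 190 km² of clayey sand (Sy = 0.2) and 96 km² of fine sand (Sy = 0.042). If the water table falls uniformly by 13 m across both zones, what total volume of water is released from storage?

ΔV ≈ 5.46 × 10^8 m³

A₁ = 190 km² = 1.9 × 10^8 m²; A₂ = 96 km² = 9.6 × 10^7 m²
ΔV₁ = 0.2 × 1.9 × 10^8 × 13 = 4.94 × 10^8 m³
ΔV₂ = 0.042 × 9.6 × 10^7 × 13 = 5.242 × 10^7 m³
ΔV = ΔV₁ + ΔV₂ = 5.464 × 10^8 m³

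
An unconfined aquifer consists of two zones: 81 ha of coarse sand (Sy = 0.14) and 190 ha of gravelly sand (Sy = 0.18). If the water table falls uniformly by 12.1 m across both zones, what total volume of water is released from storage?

A₁ = 81 ha = 8.1 × 10^5 m²; A₂ = 190 ha = 1.9 × 10^6 m²
ΔV₁ = 0.14 × 8.1 × 10^5 × 12.1 = 1.372 × 10^6 m³
ΔV₂ = 0.18 × 1.9 × 10^6 × 12.1 = 4.138 × 10^6 m³
ΔV = ΔV₁ + ΔV₂ = 5.51 × 10^6 m³

ΔV ≈ 5.51 × 10^6 m³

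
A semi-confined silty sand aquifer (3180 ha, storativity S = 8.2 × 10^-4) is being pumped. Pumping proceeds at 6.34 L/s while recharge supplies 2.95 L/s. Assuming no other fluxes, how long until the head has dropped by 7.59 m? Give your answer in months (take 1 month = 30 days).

A = 3180 ha = 3.18 × 10^7 m²
ΔV = S × A × Δh = 8.2 × 10^-4 × 3.18 × 10^7 × 7.59 = 1.979 × 10^5 m³
Net withdrawal = 6.34 − 2.95 = 3.39 L/s = 292.9 m³/d
t = ΔV / Q = 1.979 × 10^5 m³ / 292.9 m³/d = 675.7 d
t = 675.7 d ≈ 22.52 months

t ≈ 22.5 months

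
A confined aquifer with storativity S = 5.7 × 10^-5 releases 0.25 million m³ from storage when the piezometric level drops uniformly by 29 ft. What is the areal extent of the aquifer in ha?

A ≈ 49600 ha

Δh = 29 ft = 8.839 m
ΔV = 0.25 million m³ = 2.5 × 10^5 m³
A = ΔV / (S × Δh) = 2.5 × 10^5 / (5.7 × 10^-5 × 8.839) = 4.962 × 10^8 m²
A = 4.962 × 10^8 m² = 49620 ha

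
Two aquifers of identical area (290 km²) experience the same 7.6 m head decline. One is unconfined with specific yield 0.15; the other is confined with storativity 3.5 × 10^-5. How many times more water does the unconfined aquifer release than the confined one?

ΔV_u / ΔV_c ≈ 4290

A = 290 km² = 2.9 × 10^8 m²
Unconfined: ΔV_u = Sy × A × Δh = 0.15 × 2.9 × 10^8 × 7.6 = 3.306 × 10^8 m³
Confined: ΔV_c = S × A × Δh = 3.5 × 10^-5 × 2.9 × 10^8 × 7.6 = 77140 m³
Ratio = ΔV_u / ΔV_c = Sy / S = 0.15 / 3.5 × 10^-5 = 4286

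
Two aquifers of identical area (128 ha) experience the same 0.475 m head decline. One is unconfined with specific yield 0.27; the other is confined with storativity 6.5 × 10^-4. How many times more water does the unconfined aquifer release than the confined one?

A = 128 ha = 1.28 × 10^6 m²
Unconfined: ΔV_u = Sy × A × Δh = 0.27 × 1.28 × 10^6 × 0.475 = 1.642 × 10^5 m³
Confined: ΔV_c = S × A × Δh = 6.5 × 10^-4 × 1.28 × 10^6 × 0.475 = 395.2 m³
Ratio = ΔV_u / ΔV_c = Sy / S = 0.27 / 6.5 × 10^-4 = 415.4

ΔV_u / ΔV_c ≈ 415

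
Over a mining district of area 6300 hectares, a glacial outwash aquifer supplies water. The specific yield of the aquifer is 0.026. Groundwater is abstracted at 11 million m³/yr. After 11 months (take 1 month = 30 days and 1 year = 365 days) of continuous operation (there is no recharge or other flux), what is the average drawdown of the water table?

Δh ≈ 6.07 m

A = 6300 hectares = 6.3 × 10^7 m²
Q = 11 million m³/yr = 30140 m³/d
t = 11 months = 330 d
ΔV = Q × t = 30140 m³/d × 330 d = 9.945 × 10^6 m³
Δh = ΔV / (Sy × A) = 9.945 × 10^6 / (0.026 × 6.3 × 10^7) = 6.072 m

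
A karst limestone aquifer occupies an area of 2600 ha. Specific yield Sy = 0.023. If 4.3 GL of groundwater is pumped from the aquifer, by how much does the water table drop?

Δh ≈ 7.19 m

A = 2600 ha = 2.6 × 10^7 m²
ΔV = 4.3 GL = 4.3 × 10^6 m³
Δh = ΔV / (Sy × A) = 4.3 × 10^6 m³ / (0.023 × 2.6 × 10^7 m²) = 7.191 m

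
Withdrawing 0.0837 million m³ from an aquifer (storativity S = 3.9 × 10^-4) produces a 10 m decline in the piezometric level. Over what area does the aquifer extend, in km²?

A ≈ 21.5 km²

ΔV = 0.0837 million m³ = 83700 m³
A = ΔV / (S × Δh) = 83700 / (3.9 × 10^-4 × 10) = 2.146 × 10^7 m²
A = 2.146 × 10^7 m² = 21.46 km²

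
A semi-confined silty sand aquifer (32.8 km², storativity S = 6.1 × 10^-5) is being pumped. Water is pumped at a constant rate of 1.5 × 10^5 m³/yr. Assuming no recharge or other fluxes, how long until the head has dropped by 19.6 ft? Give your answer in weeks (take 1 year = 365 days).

t ≈ 4.16 weeks

A = 32.8 km² = 3.28 × 10^7 m²
Δh = 19.6 ft = 5.974 m
ΔV = S × A × Δh = 6.1 × 10^-5 × 3.28 × 10^7 × 5.974 = 11950 m³
Q = 1.5 × 10^5 m³/yr = 411 m³/d
t = ΔV / Q = 11950 m³ / 411 m³/d = 29.09 d
t = 29.09 d ≈ 4.155 weeks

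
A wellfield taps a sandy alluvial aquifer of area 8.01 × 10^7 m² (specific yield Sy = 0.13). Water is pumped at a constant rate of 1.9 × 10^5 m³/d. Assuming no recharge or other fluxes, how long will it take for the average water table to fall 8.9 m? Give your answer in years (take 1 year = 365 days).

ΔV = Sy × A × Δh = 0.13 × 8.01 × 10^7 × 8.9 = 9.268 × 10^7 m³
t = ΔV / Q = 9.268 × 10^7 m³ / 1.9 × 10^5 m³/d = 487.8 d
t = 487.8 d ≈ 1.336 years

t ≈ 1.34 years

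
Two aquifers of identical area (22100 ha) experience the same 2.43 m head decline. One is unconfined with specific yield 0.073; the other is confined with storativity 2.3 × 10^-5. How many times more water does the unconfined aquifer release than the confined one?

ΔV_u / ΔV_c ≈ 3170

A = 22100 ha = 2.21 × 10^8 m²
Unconfined: ΔV_u = Sy × A × Δh = 0.073 × 2.21 × 10^8 × 2.43 = 3.92 × 10^7 m³
Confined: ΔV_c = S × A × Δh = 2.3 × 10^-5 × 2.21 × 10^8 × 2.43 = 12350 m³
Ratio = ΔV_u / ΔV_c = Sy / S = 0.073 / 2.3 × 10^-5 = 3174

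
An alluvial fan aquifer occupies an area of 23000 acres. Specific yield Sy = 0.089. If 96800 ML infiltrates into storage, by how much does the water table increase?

A = 23000 acres = 9.308 × 10^7 m²
ΔV = 96800 ML = 9.68 × 10^7 m³
Δh = ΔV / (Sy × A) = 9.68 × 10^7 m³ / (0.089 × 9.308 × 10^7 m²) = 11.69 m

Δh ≈ 11.7 m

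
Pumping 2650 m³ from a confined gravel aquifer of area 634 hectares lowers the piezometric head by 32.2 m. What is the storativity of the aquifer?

A = 634 hectares = 6.34 × 10^6 m²
S = ΔV / (A × Δh) = 2650 m³ / (6.34 × 10^6 m² × 32.2 m) = 1.298 × 10^-5

S ≈ 1.3 × 10^-5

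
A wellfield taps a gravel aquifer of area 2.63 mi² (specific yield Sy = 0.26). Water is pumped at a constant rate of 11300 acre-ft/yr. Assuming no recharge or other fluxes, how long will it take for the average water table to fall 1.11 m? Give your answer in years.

A = 2.63 mi² = 6.812 × 10^6 m²
ΔV = Sy × A × Δh = 0.26 × 6.812 × 10^6 × 1.11 = 1.966 × 10^6 m³
Q = 11300 acre-ft/yr = 38190 m³/d
t = ΔV / Q = 1.966 × 10^6 m³ / 38190 m³/d = 51.48 d
t = 51.48 d ≈ 0.141 years

t ≈ 0.141 years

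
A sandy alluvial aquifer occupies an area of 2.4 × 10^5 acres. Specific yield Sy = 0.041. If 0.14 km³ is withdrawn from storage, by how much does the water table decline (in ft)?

A = 2.4 × 10^5 acres = 9.712 × 10^8 m²
ΔV = 0.14 km³ = 1.4 × 10^8 m³
Δh = ΔV / (Sy × A) = 1.4 × 10^8 m³ / (0.041 × 9.712 × 10^8 m²) = 3.516 m
Δh = 3.516 m = 11.53 ft

Δh ≈ 11.5 ft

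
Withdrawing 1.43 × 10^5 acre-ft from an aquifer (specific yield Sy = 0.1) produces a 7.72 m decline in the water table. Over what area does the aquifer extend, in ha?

ΔV = 1.43 × 10^5 acre-ft = 1.764 × 10^8 m³
A = ΔV / (Sy × Δh) = 1.764 × 10^8 / (0.1 × 7.72) = 2.285 × 10^8 m²
A = 2.285 × 10^8 m² = 22850 ha

A ≈ 22800 ha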